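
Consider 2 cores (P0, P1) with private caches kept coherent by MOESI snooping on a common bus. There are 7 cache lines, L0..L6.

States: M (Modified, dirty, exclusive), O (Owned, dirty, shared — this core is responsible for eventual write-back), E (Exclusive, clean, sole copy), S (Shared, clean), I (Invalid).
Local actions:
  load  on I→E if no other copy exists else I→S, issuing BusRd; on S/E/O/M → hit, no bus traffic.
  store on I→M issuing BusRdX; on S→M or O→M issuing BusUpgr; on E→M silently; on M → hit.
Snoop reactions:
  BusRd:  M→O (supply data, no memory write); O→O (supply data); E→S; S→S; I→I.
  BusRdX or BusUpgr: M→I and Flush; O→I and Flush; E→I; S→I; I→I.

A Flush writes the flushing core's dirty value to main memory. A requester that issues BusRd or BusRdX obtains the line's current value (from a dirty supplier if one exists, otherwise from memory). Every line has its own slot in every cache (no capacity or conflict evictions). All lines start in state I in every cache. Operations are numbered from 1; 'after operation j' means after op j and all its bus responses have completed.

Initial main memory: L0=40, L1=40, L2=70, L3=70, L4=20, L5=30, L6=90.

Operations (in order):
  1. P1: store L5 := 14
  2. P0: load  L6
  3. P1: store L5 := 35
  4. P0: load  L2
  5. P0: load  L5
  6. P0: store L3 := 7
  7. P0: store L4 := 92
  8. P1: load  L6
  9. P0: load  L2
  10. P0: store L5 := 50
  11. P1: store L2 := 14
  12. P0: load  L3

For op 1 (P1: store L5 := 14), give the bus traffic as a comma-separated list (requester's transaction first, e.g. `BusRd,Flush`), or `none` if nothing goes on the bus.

1. P1: store L5 := 14  bus=[BusRdX]  L5: P0=I P1=M  mem[L5]=30
2. P0: load  L6  bus=[BusRd]  L6: P0=E P1=I  mem[L6]=90
3. P1: store L5 := 35  bus=[-]  L5: P0=I P1=M  mem[L5]=30
4. P0: load  L2  bus=[BusRd]  L2: P0=E P1=I  mem[L2]=70
5. P0: load  L5  bus=[BusRd]  L5: P0=S P1=O  mem[L5]=30
6. P0: store L3 := 7  bus=[BusRdX]  L3: P0=M P1=I  mem[L3]=70
7. P0: store L4 := 92  bus=[BusRdX]  L4: P0=M P1=I  mem[L4]=20
8. P1: load  L6  bus=[BusRd]  L6: P0=S P1=S  mem[L6]=90
9. P0: load  L2  bus=[-]  L2: P0=E P1=I  mem[L2]=70
10. P0: store L5 := 50  bus=[BusUpgr,Flush]  L5: P0=M P1=I  mem[L5]=35
11. P1: store L2 := 14  bus=[BusRdX]  L2: P0=I P1=M  mem[L2]=70
12. P0: load  L3  bus=[-]  L3: P0=M P1=I  mem[L3]=70

bus = BusRdX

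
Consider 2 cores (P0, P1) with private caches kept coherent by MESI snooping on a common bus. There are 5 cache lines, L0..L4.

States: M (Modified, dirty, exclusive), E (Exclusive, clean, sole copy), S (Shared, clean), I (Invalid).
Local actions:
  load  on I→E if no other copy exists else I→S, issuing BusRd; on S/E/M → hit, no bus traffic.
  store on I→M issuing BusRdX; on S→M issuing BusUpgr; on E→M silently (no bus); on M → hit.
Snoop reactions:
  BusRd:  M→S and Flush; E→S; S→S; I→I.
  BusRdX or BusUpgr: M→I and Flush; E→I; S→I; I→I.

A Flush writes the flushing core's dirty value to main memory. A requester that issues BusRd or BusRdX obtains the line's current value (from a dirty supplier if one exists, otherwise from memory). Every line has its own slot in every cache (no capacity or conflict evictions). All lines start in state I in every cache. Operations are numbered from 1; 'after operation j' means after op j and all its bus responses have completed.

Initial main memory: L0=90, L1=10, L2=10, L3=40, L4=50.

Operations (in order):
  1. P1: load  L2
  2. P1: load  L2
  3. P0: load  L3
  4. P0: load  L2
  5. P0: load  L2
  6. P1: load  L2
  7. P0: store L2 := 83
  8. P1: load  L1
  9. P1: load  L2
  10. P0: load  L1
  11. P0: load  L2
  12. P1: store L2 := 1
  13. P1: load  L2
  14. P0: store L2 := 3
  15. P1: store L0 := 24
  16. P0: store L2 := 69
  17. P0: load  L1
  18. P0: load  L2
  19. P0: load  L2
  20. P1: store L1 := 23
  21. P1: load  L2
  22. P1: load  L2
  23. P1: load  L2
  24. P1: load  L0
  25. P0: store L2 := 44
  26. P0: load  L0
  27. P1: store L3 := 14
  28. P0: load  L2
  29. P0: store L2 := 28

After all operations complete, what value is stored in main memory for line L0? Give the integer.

step 1: P1: load  L2  ⟶  IE  (L2)  txn=BusRd  M[L2]=10
step 2: P1: load  L2  ⟶  IE  (L2)  txn=∅  M[L2]=10
step 3: P0: load  L3  ⟶  EI  (L3)  txn=BusRd  M[L3]=40
step 4: P0: load  L2  ⟶  SS  (L2)  txn=BusRd  M[L2]=10
step 5: P0: load  L2  ⟶  SS  (L2)  txn=∅  M[L2]=10
step 6: P1: load  L2  ⟶  SS  (L2)  txn=∅  M[L2]=10
step 7: P0: store L2 := 83  ⟶  MI  (L2)  txn=BusUpgr  M[L2]=10
step 8: P1: load  L1  ⟶  IE  (L1)  txn=BusRd  M[L1]=10
step 9: P1: load  L2  ⟶  SS  (L2)  txn=BusRd+Flush  M[L2]=83
step 10: P0: load  L1  ⟶  SS  (L1)  txn=BusRd  M[L1]=10
step 11: P0: load  L2  ⟶  SS  (L2)  txn=∅  M[L2]=83
step 12: P1: store L2 := 1  ⟶  IM  (L2)  txn=BusUpgr  M[L2]=83
step 13: P1: load  L2  ⟶  IM  (L2)  txn=∅  M[L2]=83
step 14: P0: store L2 := 3  ⟶  MI  (L2)  txn=BusRdX+Flush  M[L2]=1
step 15: P1: store L0 := 24  ⟶  IM  (L0)  txn=BusRdX  M[L0]=90
step 16: P0: store L2 := 69  ⟶  MI  (L2)  txn=∅  M[L2]=1
step 17: P0: load  L1  ⟶  SS  (L1)  txn=∅  M[L1]=10
step 18: P0: load  L2  ⟶  MI  (L2)  txn=∅  M[L2]=1
step 19: P0: load  L2  ⟶  MI  (L2)  txn=∅  M[L2]=1
step 20: P1: store L1 := 23  ⟶  IM  (L1)  txn=BusUpgr  M[L1]=10
step 21: P1: load  L2  ⟶  SS  (L2)  txn=BusRd+Flush  M[L2]=69
step 22: P1: load  L2  ⟶  SS  (L2)  txn=∅  M[L2]=69
step 23: P1: load  L2  ⟶  SS  (L2)  txn=∅  M[L2]=69
step 24: P1: load  L0  ⟶  IM  (L0)  txn=∅  M[L0]=90
step 25: P0: store L2 := 44  ⟶  MI  (L2)  txn=BusUpgr  M[L2]=69
step 26: P0: load  L0  ⟶  SS  (L0)  txn=BusRd+Flush  M[L0]=24
step 27: P1: store L3 := 14  ⟶  IM  (L3)  txn=BusRdX  M[L3]=40
step 28: P0: load  L2  ⟶  MI  (L2)  txn=∅  M[L2]=69
step 29: P0: store L2 := 28  ⟶  MI  (L2)  txn=∅  M[L2]=69

memory[L0] = 24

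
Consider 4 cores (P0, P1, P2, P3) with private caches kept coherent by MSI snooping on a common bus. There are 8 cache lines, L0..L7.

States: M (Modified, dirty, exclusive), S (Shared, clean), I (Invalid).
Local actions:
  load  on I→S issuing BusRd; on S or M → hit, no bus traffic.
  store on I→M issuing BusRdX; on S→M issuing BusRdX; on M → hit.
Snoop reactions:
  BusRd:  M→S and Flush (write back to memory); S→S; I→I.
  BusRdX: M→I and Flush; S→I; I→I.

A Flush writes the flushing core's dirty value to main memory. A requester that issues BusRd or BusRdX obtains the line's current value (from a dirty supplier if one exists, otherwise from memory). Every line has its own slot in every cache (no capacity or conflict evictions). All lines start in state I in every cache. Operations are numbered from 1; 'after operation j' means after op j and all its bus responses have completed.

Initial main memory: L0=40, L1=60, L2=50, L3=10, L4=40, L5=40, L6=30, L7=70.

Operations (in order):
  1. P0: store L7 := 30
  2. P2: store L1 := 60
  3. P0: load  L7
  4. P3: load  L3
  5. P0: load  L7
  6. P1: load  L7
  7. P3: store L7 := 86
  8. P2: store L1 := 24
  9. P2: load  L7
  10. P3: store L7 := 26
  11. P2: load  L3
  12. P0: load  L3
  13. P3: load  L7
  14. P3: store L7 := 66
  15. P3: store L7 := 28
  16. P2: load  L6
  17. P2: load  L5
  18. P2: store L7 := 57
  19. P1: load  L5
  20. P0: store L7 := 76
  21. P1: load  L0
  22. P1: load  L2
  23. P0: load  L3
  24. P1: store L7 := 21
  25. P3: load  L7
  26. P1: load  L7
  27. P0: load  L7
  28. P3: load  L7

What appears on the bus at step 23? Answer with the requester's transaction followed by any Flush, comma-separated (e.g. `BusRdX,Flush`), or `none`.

[1] P0: store L7 := 30 | P0:M(30), P1:I, P2:I, P3:I | bus: BusRdX
[2] P2: store L1 := 60 | P0:I, P1:I, P2:M(60), P3:I | bus: BusRdX
[3] P0: load  L7 | P0:M(30), P1:I, P2:I, P3:I | bus: none
[4] P3: load  L3 | P0:I, P1:I, P2:I, P3:S(10) | bus: BusRd
[5] P0: load  L7 | P0:M(30), P1:I, P2:I, P3:I | bus: none
[6] P1: load  L7 | P0:S(30), P1:S(30), P2:I, P3:I | bus: BusRd,Flush
[7] P3: store L7 := 86 | P0:I, P1:I, P2:I, P3:M(86) | bus: BusRdX
[8] P2: store L1 := 24 | P0:I, P1:I, P2:M(24), P3:I | bus: none
[9] P2: load  L7 | P0:I, P1:I, P2:S(86), P3:S(86) | bus: BusRd,Flush
[10] P3: store L7 := 26 | P0:I, P1:I, P2:I, P3:M(26) | bus: BusRdX
[11] P2: load  L3 | P0:I, P1:I, P2:S(10), P3:S(10) | bus: BusRd
[12] P0: load  L3 | P0:S(10), P1:I, P2:S(10), P3:S(10) | bus: BusRd
[13] P3: load  L7 | P0:I, P1:I, P2:I, P3:M(26) | bus: none
[14] P3: store L7 := 66 | P0:I, P1:I, P2:I, P3:M(66) | bus: none
[15] P3: store L7 := 28 | P0:I, P1:I, P2:I, P3:M(28) | bus: none
[16] P2: load  L6 | P0:I, P1:I, P2:S(30), P3:I | bus: BusRd
[17] P2: load  L5 | P0:I, P1:I, P2:S(40), P3:I | bus: BusRd
[18] P2: store L7 := 57 | P0:I, P1:I, P2:M(57), P3:I | bus: BusRdX,Flush
[19] P1: load  L5 | P0:I, P1:S(40), P2:S(40), P3:I | bus: BusRd
[20] P0: store L7 := 76 | P0:M(76), P1:I, P2:I, P3:I | bus: BusRdX,Flush
[21] P1: load  L0 | P0:I, P1:S(40), P2:I, P3:I | bus: BusRd
[22] P1: load  L2 | P0:I, P1:S(50), P2:I, P3:I | bus: BusRd
[23] P0: load  L3 | P0:S(10), P1:I, P2:S(10), P3:S(10) | bus: none
[24] P1: store L7 := 21 | P0:I, P1:M(21), P2:I, P3:I | bus: BusRdX,Flush
[25] P3: load  L7 | P0:I, P1:S(21), P2:I, P3:S(21) | bus: BusRd,Flush
[26] P1: load  L7 | P0:I, P1:S(21), P2:I, P3:S(21) | bus: none
[27] P0: load  L7 | P0:S(21), P1:S(21), P2:I, P3:S(21) | bus: BusRd
[28] P3: load  L7 | P0:S(21), P1:S(21), P2:I, P3:S(21) | bus: none

bus = none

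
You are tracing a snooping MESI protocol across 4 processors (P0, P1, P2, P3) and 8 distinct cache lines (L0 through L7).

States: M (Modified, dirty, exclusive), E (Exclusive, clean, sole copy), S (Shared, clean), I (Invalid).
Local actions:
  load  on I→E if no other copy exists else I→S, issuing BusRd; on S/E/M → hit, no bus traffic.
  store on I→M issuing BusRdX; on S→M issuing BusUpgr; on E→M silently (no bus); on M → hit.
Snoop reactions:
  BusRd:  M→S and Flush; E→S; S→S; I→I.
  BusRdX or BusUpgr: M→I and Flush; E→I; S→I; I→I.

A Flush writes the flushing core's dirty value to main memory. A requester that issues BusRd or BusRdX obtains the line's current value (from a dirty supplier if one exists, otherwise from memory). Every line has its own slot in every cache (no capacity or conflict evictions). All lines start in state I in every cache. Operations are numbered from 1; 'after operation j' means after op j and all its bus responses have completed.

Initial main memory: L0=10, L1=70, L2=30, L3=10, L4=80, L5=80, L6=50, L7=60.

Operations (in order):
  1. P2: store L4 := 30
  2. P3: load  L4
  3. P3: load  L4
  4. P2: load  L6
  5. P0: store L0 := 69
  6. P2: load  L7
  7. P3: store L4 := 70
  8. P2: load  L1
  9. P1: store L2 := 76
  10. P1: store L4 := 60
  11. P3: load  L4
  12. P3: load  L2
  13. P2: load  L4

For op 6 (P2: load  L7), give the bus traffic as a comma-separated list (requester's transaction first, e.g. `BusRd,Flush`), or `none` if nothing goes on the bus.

  op1 P2: store L4 := 30 → I/I/M/I on L4; bus BusRdX; mem=80
  op2 P3: load  L4 → I/I/S/S on L4; bus BusRd Flush; mem=30
  op3 P3: load  L4 → I/I/S/S on L4; bus (none); mem=30
  op4 P2: load  L6 → I/I/E/I on L6; bus BusRd; mem=50
  op5 P0: store L0 := 69 → M/I/I/I on L0; bus BusRdX; mem=10
  op6 P2: load  L7 → I/I/E/I on L7; bus BusRd; mem=60
  op7 P3: store L4 := 70 → I/I/I/M on L4; bus BusUpgr; mem=30
  op8 P2: load  L1 → I/I/E/I on L1; bus BusRd; mem=70
  op9 P1: store L2 := 76 → I/M/I/I on L2; bus BusRdX; mem=30
  op10 P1: store L4 := 60 → I/M/I/I on L4; bus BusRdX Flush; mem=70
  op11 P3: load  L4 → I/S/I/S on L4; bus BusRd Flush; mem=60
  op12 P3: load  L2 → I/S/I/S on L2; bus BusRd Flush; mem=76
  op13 P2: load  L4 → I/S/S/S on L4; bus BusRd; mem=60

bus = BusRd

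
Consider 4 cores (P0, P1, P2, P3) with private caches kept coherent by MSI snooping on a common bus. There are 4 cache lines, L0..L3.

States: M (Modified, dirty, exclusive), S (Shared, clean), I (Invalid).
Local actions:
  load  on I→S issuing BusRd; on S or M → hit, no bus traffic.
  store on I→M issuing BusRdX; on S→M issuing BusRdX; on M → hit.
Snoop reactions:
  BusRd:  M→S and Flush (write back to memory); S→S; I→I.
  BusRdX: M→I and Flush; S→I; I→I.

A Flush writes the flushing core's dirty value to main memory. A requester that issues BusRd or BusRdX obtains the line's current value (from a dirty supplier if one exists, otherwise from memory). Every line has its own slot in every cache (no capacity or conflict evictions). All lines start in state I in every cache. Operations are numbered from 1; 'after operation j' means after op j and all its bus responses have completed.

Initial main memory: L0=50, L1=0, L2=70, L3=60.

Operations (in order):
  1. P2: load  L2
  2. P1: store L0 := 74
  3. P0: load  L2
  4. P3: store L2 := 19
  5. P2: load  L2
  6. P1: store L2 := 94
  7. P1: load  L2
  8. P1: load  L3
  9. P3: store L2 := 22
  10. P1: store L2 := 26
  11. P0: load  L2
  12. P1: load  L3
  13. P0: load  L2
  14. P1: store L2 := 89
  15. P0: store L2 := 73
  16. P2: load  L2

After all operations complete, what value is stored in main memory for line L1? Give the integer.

memory[L1] = 0

[1] P2: load  L2 | P0:I, P1:I, P2:S(70), P3:I | bus: BusRd
[2] P1: store L0 := 74 | P0:I, P1:M(74), P2:I, P3:I | bus: BusRdX
[3] P0: load  L2 | P0:S(70), P1:I, P2:S(70), P3:I | bus: BusRd
[4] P3: store L2 := 19 | P0:I, P1:I, P2:I, P3:M(19) | bus: BusRdX
[5] P2: load  L2 | P0:I, P1:I, P2:S(19), P3:S(19) | bus: BusRd,Flush
[6] P1: store L2 := 94 | P0:I, P1:M(94), P2:I, P3:I | bus: BusRdX
[7] P1: load  L2 | P0:I, P1:M(94), P2:I, P3:I | bus: none
[8] P1: load  L3 | P0:I, P1:S(60), P2:I, P3:I | bus: BusRd
[9] P3: store L2 := 22 | P0:I, P1:I, P2:I, P3:M(22) | bus: BusRdX,Flush
[10] P1: store L2 := 26 | P0:I, P1:M(26), P2:I, P3:I | bus: BusRdX,Flush
[11] P0: load  L2 | P0:S(26), P1:S(26), P2:I, P3:I | bus: BusRd,Flush
[12] P1: load  L3 | P0:I, P1:S(60), P2:I, P3:I | bus: none
[13] P0: load  L2 | P0:S(26), P1:S(26), P2:I, P3:I | bus: none
[14] P1: store L2 := 89 | P0:I, P1:M(89), P2:I, P3:I | bus: BusRdX
[15] P0: store L2 := 73 | P0:M(73), P1:I, P2:I, P3:I | bus: BusRdX,Flush
[16] P2: load  L2 | P0:S(73), P1:I, P2:S(73), P3:I | bus: BusRd,Flush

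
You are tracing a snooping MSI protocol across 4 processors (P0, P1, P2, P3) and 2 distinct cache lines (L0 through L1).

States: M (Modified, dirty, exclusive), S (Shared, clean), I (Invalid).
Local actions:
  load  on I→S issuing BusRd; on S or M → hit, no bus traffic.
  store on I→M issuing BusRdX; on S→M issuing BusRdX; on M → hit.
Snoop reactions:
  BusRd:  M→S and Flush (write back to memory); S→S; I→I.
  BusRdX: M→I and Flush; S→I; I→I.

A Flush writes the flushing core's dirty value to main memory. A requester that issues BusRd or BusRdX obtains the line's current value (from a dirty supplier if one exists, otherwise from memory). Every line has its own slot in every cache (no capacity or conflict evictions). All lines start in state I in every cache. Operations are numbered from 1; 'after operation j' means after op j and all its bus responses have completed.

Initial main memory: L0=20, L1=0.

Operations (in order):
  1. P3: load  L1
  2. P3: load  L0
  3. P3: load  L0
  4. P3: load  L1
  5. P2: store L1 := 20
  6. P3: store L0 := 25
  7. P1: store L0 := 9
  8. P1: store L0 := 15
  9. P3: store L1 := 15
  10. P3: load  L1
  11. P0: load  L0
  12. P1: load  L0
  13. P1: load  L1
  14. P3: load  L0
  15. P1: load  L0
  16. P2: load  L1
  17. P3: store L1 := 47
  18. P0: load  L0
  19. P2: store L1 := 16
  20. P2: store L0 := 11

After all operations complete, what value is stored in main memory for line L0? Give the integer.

memory[L0] = 15

[1] P3: load  L1 | P0:I, P1:I, P2:I, P3:S(0) | bus: BusRd
[2] P3: load  L0 | P0:I, P1:I, P2:I, P3:S(20) | bus: BusRd
[3] P3: load  L0 | P0:I, P1:I, P2:I, P3:S(20) | bus: none
[4] P3: load  L1 | P0:I, P1:I, P2:I, P3:S(0) | bus: none
[5] P2: store L1 := 20 | P0:I, P1:I, P2:M(20), P3:I | bus: BusRdX
[6] P3: store L0 := 25 | P0:I, P1:I, P2:I, P3:M(25) | bus: BusRdX
[7] P1: store L0 := 9 | P0:I, P1:M(9), P2:I, P3:I | bus: BusRdX,Flush
[8] P1: store L0 := 15 | P0:I, P1:M(15), P2:I, P3:I | bus: none
[9] P3: store L1 := 15 | P0:I, P1:I, P2:I, P3:M(15) | bus: BusRdX,Flush
[10] P3: load  L1 | P0:I, P1:I, P2:I, P3:M(15) | bus: none
[11] P0: load  L0 | P0:S(15), P1:S(15), P2:I, P3:I | bus: BusRd,Flush
[12] P1: load  L0 | P0:S(15), P1:S(15), P2:I, P3:I | bus: none
[13] P1: load  L1 | P0:I, P1:S(15), P2:I, P3:S(15) | bus: BusRd,Flush
[14] P3: load  L0 | P0:S(15), P1:S(15), P2:I, P3:S(15) | bus: BusRd
[15] P1: load  L0 | P0:S(15), P1:S(15), P2:I, P3:S(15) | bus: none
[16] P2: load  L1 | P0:I, P1:S(15), P2:S(15), P3:S(15) | bus: BusRd
[17] P3: store L1 := 47 | P0:I, P1:I, P2:I, P3:M(47) | bus: BusRdX
[18] P0: load  L0 | P0:S(15), P1:S(15), P2:I, P3:S(15) | bus: none
[19] P2: store L1 := 16 | P0:I, P1:I, P2:M(16), P3:I | bus: BusRdX,Flush
[20] P2: store L0 := 11 | P0:I, P1:I, P2:M(11), P3:I | bus: BusRdX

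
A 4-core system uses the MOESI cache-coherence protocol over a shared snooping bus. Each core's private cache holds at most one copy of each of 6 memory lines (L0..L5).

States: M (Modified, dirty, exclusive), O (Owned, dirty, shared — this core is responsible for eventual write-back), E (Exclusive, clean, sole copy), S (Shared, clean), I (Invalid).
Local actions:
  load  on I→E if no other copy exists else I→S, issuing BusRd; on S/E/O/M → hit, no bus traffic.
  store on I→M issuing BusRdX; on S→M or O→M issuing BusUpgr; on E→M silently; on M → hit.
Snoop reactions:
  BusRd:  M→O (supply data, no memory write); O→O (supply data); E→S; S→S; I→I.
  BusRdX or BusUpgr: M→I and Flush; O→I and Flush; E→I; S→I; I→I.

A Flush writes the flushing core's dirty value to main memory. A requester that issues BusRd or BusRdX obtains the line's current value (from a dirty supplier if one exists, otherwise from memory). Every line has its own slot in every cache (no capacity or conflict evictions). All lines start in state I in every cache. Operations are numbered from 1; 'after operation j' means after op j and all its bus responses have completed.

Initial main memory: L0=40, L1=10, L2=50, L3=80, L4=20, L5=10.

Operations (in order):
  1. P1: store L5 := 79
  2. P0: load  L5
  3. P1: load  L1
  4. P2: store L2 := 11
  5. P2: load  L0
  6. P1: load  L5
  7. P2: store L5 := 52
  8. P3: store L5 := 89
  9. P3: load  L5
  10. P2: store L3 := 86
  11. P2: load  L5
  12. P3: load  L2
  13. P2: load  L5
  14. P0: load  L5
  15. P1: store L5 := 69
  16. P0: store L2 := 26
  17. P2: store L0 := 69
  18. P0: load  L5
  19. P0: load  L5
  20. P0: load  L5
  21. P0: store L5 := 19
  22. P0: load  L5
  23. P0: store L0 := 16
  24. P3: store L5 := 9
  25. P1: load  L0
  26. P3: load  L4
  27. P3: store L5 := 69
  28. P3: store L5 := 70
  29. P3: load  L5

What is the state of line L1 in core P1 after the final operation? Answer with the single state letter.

state = E

[1] P1: store L5 := 79 | P0:I, P1:M(79), P2:I, P3:I | bus: BusRdX
[2] P0: load  L5 | P0:S(79), P1:O(79), P2:I, P3:I | bus: BusRd
[3] P1: load  L1 | P0:I, P1:E(10), P2:I, P3:I | bus: BusRd
[4] P2: store L2 := 11 | P0:I, P1:I, P2:M(11), P3:I | bus: BusRdX
[5] P2: load  L0 | P0:I, P1:I, P2:E(40), P3:I | bus: BusRd
[6] P1: load  L5 | P0:S(79), P1:O(79), P2:I, P3:I | bus: none
[7] P2: store L5 := 52 | P0:I, P1:I, P2:M(52), P3:I | bus: BusRdX,Flush
[8] P3: store L5 := 89 | P0:I, P1:I, P2:I, P3:M(89) | bus: BusRdX,Flush
[9] P3: load  L5 | P0:I, P1:I, P2:I, P3:M(89) | bus: none
[10] P2: store L3 := 86 | P0:I, P1:I, P2:M(86), P3:I | bus: BusRdX
[11] P2: load  L5 | P0:I, P1:I, P2:S(89), P3:O(89) | bus: BusRd
[12] P3: load  L2 | P0:I, P1:I, P2:O(11), P3:S(11) | bus: BusRd
[13] P2: load  L5 | P0:I, P1:I, P2:S(89), P3:O(89) | bus: none
[14] P0: load  L5 | P0:S(89), P1:I, P2:S(89), P3:O(89) | bus: BusRd
[15] P1: store L5 := 69 | P0:I, P1:M(69), P2:I, P3:I | bus: BusRdX,Flush
[16] P0: store L2 := 26 | P0:M(26), P1:I, P2:I, P3:I | bus: BusRdX,Flush
[17] P2: store L0 := 69 | P0:I, P1:I, P2:M(69), P3:I | bus: none
[18] P0: load  L5 | P0:S(69), P1:O(69), P2:I, P3:I | bus: BusRd
[19] P0: load  L5 | P0:S(69), P1:O(69), P2:I, P3:I | bus: none
[20] P0: load  L5 | P0:S(69), P1:O(69), P2:I, P3:I | bus: none
[21] P0: store L5 := 19 | P0:M(19), P1:I, P2:I, P3:I | bus: BusUpgr,Flush
[22] P0: load  L5 | P0:M(19), P1:I, P2:I, P3:I | bus: none
[23] P0: store L0 := 16 | P0:M(16), P1:I, P2:I, P3:I | bus: BusRdX,Flush
[24] P3: store L5 := 9 | P0:I, P1:I, P2:I, P3:M(9) | bus: BusRdX,Flush
[25] P1: load  L0 | P0:O(16), P1:S(16), P2:I, P3:I | bus: BusRd
[26] P3: load  L4 | P0:I, P1:I, P2:I, P3:E(20) | bus: BusRd
[27] P3: store L5 := 69 | P0:I, P1:I, P2:I, P3:M(69) | bus: none
[28] P3: store L5 := 70 | P0:I, P1:I, P2:I, P3:M(70) | bus: none
[29] P3: load  L5 | P0:I, P1:I, P2:I, P3:M(70) | bus: none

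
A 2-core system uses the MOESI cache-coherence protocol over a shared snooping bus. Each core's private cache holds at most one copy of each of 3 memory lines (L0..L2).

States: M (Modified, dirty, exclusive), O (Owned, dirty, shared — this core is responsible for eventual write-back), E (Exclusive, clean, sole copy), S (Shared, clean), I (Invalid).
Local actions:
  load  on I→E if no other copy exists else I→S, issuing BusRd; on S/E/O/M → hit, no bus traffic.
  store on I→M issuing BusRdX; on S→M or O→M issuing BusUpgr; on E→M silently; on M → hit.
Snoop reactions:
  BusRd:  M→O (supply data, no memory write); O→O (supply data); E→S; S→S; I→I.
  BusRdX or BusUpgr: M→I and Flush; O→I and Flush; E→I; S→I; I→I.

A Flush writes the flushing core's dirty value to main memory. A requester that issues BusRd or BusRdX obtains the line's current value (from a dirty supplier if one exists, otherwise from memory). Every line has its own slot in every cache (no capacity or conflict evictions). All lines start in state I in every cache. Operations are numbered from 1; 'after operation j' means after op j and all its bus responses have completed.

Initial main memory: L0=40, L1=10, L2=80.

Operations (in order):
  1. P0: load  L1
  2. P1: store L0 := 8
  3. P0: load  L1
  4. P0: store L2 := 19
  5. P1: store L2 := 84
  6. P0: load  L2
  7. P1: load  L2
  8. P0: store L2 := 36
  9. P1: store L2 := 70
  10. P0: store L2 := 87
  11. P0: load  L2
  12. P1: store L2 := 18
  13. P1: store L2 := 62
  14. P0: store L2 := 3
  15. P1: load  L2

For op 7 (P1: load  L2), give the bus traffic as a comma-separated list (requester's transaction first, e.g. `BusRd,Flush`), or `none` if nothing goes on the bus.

bus = none

[1] P0: load  L1 | P0:E(10), P1:I | bus: BusRd
[2] P1: store L0 := 8 | P0:I, P1:M(8) | bus: BusRdX
[3] P0: load  L1 | P0:E(10), P1:I | bus: none
[4] P0: store L2 := 19 | P0:M(19), P1:I | bus: BusRdX
[5] P1: store L2 := 84 | P0:I, P1:M(84) | bus: BusRdX,Flush
[6] P0: load  L2 | P0:S(84), P1:O(84) | bus: BusRd
[7] P1: load  L2 | P0:S(84), P1:O(84) | bus: none
[8] P0: store L2 := 36 | P0:M(36), P1:I | bus: BusUpgr,Flush
[9] P1: store L2 := 70 | P0:I, P1:M(70) | bus: BusRdX,Flush
[10] P0: store L2 := 87 | P0:M(87), P1:I | bus: BusRdX,Flush
[11] P0: load  L2 | P0:M(87), P1:I | bus: none
[12] P1: store L2 := 18 | P0:I, P1:M(18) | bus: BusRdX,Flush
[13] P1: store L2 := 62 | P0:I, P1:M(62) | bus: none
[14] P0: store L2 := 3 | P0:M(3), P1:I | bus: BusRdX,Flush
[15] P1: load  L2 | P0:O(3), P1:S(3) | bus: BusRd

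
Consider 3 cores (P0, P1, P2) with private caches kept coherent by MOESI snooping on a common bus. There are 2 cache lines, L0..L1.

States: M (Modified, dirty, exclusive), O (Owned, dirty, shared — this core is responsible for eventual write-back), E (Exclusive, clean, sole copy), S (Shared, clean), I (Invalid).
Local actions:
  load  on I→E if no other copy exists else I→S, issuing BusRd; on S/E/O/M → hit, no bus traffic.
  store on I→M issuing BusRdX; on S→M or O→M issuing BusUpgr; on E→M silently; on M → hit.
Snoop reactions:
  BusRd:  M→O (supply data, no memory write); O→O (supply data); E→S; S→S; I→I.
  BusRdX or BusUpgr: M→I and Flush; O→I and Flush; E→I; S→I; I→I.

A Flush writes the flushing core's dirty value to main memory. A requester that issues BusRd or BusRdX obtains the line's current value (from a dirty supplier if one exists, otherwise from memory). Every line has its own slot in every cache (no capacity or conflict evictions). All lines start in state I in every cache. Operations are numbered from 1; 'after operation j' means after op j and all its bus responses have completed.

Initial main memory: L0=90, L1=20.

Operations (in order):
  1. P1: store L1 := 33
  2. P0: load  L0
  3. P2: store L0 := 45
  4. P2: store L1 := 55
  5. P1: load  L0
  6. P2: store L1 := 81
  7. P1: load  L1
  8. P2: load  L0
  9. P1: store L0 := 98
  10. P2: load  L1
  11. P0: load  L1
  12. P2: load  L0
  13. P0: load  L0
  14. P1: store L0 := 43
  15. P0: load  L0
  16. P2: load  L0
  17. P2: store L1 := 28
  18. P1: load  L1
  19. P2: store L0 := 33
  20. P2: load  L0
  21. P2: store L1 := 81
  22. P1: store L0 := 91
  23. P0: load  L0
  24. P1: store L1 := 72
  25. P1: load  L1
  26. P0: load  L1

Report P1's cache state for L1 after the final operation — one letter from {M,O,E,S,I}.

state = O

  op1 P1: store L1 := 33 → I/M/I on L1; bus BusRdX; mem=20
  op2 P0: load  L0 → E/I/I on L0; bus BusRd; mem=90
  op3 P2: store L0 := 45 → I/I/M on L0; bus BusRdX; mem=90
  op4 P2: store L1 := 55 → I/I/M on L1; bus BusRdX Flush; mem=33
  op5 P1: load  L0 → I/S/O on L0; bus BusRd; mem=90
  op6 P2: store L1 := 81 → I/I/M on L1; bus (none); mem=33
  op7 P1: load  L1 → I/S/O on L1; bus BusRd; mem=33
  op8 P2: load  L0 → I/S/O on L0; bus (none); mem=90
  op9 P1: store L0 := 98 → I/M/I on L0; bus BusUpgr Flush; mem=45
  op10 P2: load  L1 → I/S/O on L1; bus (none); mem=33
  op11 P0: load  L1 → S/S/O on L1; bus BusRd; mem=33
  op12 P2: load  L0 → I/O/S on L0; bus BusRd; mem=45
  op13 P0: load  L0 → S/O/S on L0; bus BusRd; mem=45
  op14 P1: store L0 := 43 → I/M/I on L0; bus BusUpgr; mem=45
  op15 P0: load  L0 → S/O/I on L0; bus BusRd; mem=45
  op16 P2: load  L0 → S/O/S on L0; bus BusRd; mem=45
  op17 P2: store L1 := 28 → I/I/M on L1; bus BusUpgr; mem=33
  op18 P1: load  L1 → I/S/O on L1; bus BusRd; mem=33
  op19 P2: store L0 := 33 → I/I/M on L0; bus BusUpgr Flush; mem=43
  op20 P2: load  L0 → I/I/M on L0; bus (none); mem=43
  op21 P2: store L1 := 81 → I/I/M on L1; bus BusUpgr; mem=33
  op22 P1: store L0 := 91 → I/M/I on L0; bus BusRdX Flush; mem=33
  op23 P0: load  L0 → S/O/I on L0; bus BusRd; mem=33
  op24 P1: store L1 := 72 → I/M/I on L1; bus BusRdX Flush; mem=81
  op25 P1: load  L1 → I/M/I on L1; bus (none); mem=81
  op26 P0: load  L1 → S/O/I on L1; bus BusRd; mem=81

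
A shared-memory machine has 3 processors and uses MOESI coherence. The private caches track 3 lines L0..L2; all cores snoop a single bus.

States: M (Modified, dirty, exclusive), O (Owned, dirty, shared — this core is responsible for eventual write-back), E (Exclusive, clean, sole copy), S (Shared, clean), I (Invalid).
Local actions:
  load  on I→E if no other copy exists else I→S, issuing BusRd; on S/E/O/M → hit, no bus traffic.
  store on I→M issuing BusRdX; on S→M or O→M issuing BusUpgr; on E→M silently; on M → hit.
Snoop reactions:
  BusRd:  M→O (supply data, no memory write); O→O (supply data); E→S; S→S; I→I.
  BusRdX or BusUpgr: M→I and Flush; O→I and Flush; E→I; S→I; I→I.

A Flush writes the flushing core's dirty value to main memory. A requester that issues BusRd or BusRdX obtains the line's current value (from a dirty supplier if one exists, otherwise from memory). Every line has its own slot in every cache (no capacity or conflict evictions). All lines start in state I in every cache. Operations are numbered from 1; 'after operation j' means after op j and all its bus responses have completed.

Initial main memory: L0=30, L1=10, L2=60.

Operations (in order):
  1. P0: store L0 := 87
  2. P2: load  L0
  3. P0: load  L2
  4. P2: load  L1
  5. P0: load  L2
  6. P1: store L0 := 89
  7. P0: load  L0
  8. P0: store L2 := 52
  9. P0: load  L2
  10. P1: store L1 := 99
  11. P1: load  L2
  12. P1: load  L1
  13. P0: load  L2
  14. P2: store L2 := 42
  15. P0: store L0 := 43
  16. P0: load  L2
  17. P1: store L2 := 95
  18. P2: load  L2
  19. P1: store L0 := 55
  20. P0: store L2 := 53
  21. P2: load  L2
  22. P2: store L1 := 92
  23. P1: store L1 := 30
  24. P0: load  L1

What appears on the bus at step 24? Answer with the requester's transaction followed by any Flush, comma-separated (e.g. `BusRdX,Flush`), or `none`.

bus = BusRd

  op1 P0: store L0 := 87 → M/I/I on L0; bus BusRdX; mem=30
  op2 P2: load  L0 → O/I/S on L0; bus BusRd; mem=30
  op3 P0: load  L2 → E/I/I on L2; bus BusRd; mem=60
  op4 P2: load  L1 → I/I/E on L1; bus BusRd; mem=10
  op5 P0: load  L2 → E/I/I on L2; bus (none); mem=60
  op6 P1: store L0 := 89 → I/M/I on L0; bus BusRdX Flush; mem=87
  op7 P0: load  L0 → S/O/I on L0; bus BusRd; mem=87
  op8 P0: store L2 := 52 → M/I/I on L2; bus (none); mem=60
  op9 P0: load  L2 → M/I/I on L2; bus (none); mem=60
  op10 P1: store L1 := 99 → I/M/I on L1; bus BusRdX; mem=10
  op11 P1: load  L2 → O/S/I on L2; bus BusRd; mem=60
  op12 P1: load  L1 → I/M/I on L1; bus (none); mem=10
  op13 P0: load  L2 → O/S/I on L2; bus (none); mem=60
  op14 P2: store L2 := 42 → I/I/M on L2; bus BusRdX Flush; mem=52
  op15 P0: store L0 := 43 → M/I/I on L0; bus BusUpgr Flush; mem=89
  op16 P0: load  L2 → S/I/O on L2; bus BusRd; mem=52
  op17 P1: store L2 := 95 → I/M/I on L2; bus BusRdX Flush; mem=42
  op18 P2: load  L2 → I/O/S on L2; bus BusRd; mem=42
  op19 P1: store L0 := 55 → I/M/I on L0; bus BusRdX Flush; mem=43
  op20 P0: store L2 := 53 → M/I/I on L2; bus BusRdX Flush; mem=95
  op21 P2: load  L2 → O/I/S on L2; bus BusRd; mem=95
  op22 P2: store L1 := 92 → I/I/M on L1; bus BusRdX Flush; mem=99
  op23 P1: store L1 := 30 → I/M/I on L1; bus BusRdX Flush; mem=92
  op24 P0: load  L1 → S/O/I on L1; bus BusRd; mem=92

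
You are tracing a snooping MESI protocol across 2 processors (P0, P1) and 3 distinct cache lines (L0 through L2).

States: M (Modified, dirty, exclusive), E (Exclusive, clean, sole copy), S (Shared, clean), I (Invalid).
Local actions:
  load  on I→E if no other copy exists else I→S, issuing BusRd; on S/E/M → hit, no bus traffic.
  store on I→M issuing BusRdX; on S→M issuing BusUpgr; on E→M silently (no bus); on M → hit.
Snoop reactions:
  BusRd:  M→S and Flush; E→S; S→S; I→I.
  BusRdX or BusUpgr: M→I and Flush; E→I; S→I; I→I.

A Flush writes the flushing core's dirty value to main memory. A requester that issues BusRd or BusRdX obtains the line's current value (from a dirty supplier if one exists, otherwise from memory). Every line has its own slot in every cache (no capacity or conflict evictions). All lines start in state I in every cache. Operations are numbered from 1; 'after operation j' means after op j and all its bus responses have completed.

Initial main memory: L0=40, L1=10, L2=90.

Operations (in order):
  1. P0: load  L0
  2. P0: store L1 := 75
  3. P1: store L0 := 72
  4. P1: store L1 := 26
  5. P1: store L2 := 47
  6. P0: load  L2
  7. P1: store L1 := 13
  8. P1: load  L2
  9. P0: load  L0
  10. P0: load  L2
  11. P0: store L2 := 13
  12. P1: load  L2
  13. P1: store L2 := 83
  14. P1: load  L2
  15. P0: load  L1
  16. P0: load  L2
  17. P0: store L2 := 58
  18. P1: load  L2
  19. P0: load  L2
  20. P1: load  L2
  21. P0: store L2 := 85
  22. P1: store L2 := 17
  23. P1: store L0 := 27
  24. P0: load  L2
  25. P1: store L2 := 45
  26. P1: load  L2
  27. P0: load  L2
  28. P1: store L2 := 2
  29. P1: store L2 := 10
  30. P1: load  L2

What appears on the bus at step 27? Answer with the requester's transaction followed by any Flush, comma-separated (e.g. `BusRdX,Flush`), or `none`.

bus = BusRd,Flush

1. P0: load  L0  bus=[BusRd]  L0: P0=E P1=I  mem[L0]=40
2. P0: store L1 := 75  bus=[BusRdX]  L1: P0=M P1=I  mem[L1]=10
3. P1: store L0 := 72  bus=[BusRdX]  L0: P0=I P1=M  mem[L0]=40
4. P1: store L1 := 26  bus=[BusRdX,Flush]  L1: P0=I P1=M  mem[L1]=75
5. P1: store L2 := 47  bus=[BusRdX]  L2: P0=I P1=M  mem[L2]=90
6. P0: load  L2  bus=[BusRd,Flush]  L2: P0=S P1=S  mem[L2]=47
7. P1: store L1 := 13  bus=[-]  L1: P0=I P1=M  mem[L1]=75
8. P1: load  L2  bus=[-]  L2: P0=S P1=S  mem[L2]=47
9. P0: load  L0  bus=[BusRd,Flush]  L0: P0=S P1=S  mem[L0]=72
10. P0: load  L2  bus=[-]  L2: P0=S P1=S  mem[L2]=47
11. P0: store L2 := 13  bus=[BusUpgr]  L2: P0=M P1=I  mem[L2]=47
12. P1: load  L2  bus=[BusRd,Flush]  L2: P0=S P1=S  mem[L2]=13
13. P1: store L2 := 83  bus=[BusUpgr]  L2: P0=I P1=M  mem[L2]=13
14. P1: load  L2  bus=[-]  L2: P0=I P1=M  mem[L2]=13
15. P0: load  L1  bus=[BusRd,Flush]  L1: P0=S P1=S  mem[L1]=13
16. P0: load  L2  bus=[BusRd,Flush]  L2: P0=S P1=S  mem[L2]=83
17. P0: store L2 := 58  bus=[BusUpgr]  L2: P0=M P1=I  mem[L2]=83
18. P1: load  L2  bus=[BusRd,Flush]  L2: P0=S P1=S  mem[L2]=58
19. P0: load  L2  bus=[-]  L2: P0=S P1=S  mem[L2]=58
20. P1: load  L2  bus=[-]  L2: P0=S P1=S  mem[L2]=58
21. P0: store L2 := 85  bus=[BusUpgr]  L2: P0=M P1=I  mem[L2]=58
22. P1: store L2 := 17  bus=[BusRdX,Flush]  L2: P0=I P1=M  mem[L2]=85
23. P1: store L0 := 27  bus=[BusUpgr]  L0: P0=I P1=M  mem[L0]=72
24. P0: load  L2  bus=[BusRd,Flush]  L2: P0=S P1=S  mem[L2]=17
25. P1: store L2 := 45  bus=[BusUpgr]  L2: P0=I P1=M  mem[L2]=17
26. P1: load  L2  bus=[-]  L2: P0=I P1=M  mem[L2]=17
27. P0: load  L2  bus=[BusRd,Flush]  L2: P0=S P1=S  mem[L2]=45
28. P1: store L2 := 2  bus=[BusUpgr]  L2: P0=I P1=M  mem[L2]=45
29. P1: store L2 := 10  bus=[-]  L2: P0=I P1=M  mem[L2]=45
30. P1: load  L2  bus=[-]  L2: P0=I P1=M  mem[L2]=45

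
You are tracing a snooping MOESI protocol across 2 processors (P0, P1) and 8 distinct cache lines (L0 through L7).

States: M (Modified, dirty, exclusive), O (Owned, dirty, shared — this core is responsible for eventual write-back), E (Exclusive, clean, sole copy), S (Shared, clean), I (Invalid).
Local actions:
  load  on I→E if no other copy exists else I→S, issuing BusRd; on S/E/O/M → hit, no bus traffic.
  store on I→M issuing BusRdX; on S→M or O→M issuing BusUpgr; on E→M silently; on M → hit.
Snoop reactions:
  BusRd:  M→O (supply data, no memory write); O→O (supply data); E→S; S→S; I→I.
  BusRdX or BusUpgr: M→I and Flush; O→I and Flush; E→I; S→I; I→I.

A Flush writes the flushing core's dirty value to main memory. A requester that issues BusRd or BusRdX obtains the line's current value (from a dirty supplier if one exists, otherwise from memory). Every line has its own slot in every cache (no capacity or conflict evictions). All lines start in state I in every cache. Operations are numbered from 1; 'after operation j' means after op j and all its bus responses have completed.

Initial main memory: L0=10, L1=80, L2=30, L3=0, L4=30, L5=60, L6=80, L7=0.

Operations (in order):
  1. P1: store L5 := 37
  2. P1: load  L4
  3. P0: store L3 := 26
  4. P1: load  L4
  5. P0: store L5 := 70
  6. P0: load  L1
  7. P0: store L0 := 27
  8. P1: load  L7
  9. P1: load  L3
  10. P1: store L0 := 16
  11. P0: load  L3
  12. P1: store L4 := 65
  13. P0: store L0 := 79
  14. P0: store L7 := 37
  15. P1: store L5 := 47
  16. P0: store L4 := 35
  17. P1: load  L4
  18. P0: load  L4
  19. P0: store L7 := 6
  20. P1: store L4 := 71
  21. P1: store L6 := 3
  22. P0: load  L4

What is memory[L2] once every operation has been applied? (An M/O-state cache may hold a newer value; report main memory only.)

[1] P1: store L5 := 37 | P0:I, P1:M(37) | bus: BusRdX
[2] P1: load  L4 | P0:I, P1:E(30) | bus: BusRd
[3] P0: store L3 := 26 | P0:M(26), P1:I | bus: BusRdX
[4] P1: load  L4 | P0:I, P1:E(30) | bus: none
[5] P0: store L5 := 70 | P0:M(70), P1:I | bus: BusRdX,Flush
[6] P0: load  L1 | P0:E(80), P1:I | bus: BusRd
[7] P0: store L0 := 27 | P0:M(27), P1:I | bus: BusRdX
[8] P1: load  L7 | P0:I, P1:E(0) | bus: BusRd
[9] P1: load  L3 | P0:O(26), P1:S(26) | bus: BusRd
[10] P1: store L0 := 16 | P0:I, P1:M(16) | bus: BusRdX,Flush
[11] P0: load  L3 | P0:O(26), P1:S(26) | bus: none
[12] P1: store L4 := 65 | P0:I, P1:M(65) | bus: none
[13] P0: store L0 := 79 | P0:M(79), P1:I | bus: BusRdX,Flush
[14] P0: store L7 := 37 | P0:M(37), P1:I | bus: BusRdX
[15] P1: store L5 := 47 | P0:I, P1:M(47) | bus: BusRdX,Flush
[16] P0: store L4 := 35 | P0:M(35), P1:I | bus: BusRdX,Flush
[17] P1: load  L4 | P0:O(35), P1:S(35) | bus: BusRd
[18] P0: load  L4 | P0:O(35), P1:S(35) | bus: none
[19] P0: store L7 := 6 | P0:M(6), P1:I | bus: none
[20] P1: store L4 := 71 | P0:I, P1:M(71) | bus: BusUpgr,Flush
[21] P1: store L6 := 3 | P0:I, P1:M(3) | bus: BusRdX
[22] P0: load  L4 | P0:S(71), P1:O(71) | bus: BusRd

memory[L2] = 30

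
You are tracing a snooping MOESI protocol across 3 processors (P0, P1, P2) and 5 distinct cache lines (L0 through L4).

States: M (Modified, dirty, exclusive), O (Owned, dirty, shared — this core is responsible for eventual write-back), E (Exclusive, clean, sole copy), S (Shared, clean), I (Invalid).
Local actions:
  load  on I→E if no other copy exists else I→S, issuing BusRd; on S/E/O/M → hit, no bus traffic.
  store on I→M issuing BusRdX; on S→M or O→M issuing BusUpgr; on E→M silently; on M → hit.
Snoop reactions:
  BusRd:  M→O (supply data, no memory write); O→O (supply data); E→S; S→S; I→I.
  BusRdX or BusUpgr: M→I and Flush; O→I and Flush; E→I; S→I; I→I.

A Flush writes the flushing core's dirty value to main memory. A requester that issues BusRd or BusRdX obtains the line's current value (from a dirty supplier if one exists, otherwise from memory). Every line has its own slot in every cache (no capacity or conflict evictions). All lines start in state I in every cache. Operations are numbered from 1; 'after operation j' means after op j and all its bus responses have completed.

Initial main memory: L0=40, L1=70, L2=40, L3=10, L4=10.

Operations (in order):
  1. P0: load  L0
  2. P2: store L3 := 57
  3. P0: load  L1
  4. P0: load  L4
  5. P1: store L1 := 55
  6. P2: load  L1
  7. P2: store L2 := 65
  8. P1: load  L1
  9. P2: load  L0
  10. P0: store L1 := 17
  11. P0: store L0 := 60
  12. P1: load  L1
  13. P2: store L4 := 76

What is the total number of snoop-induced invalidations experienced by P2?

[1] P0: load  L0 | P0:E(40), P1:I, P2:I | bus: BusRd
[2] P2: store L3 := 57 | P0:I, P1:I, P2:M(57) | bus: BusRdX
[3] P0: load  L1 | P0:E(70), P1:I, P2:I | bus: BusRd
[4] P0: load  L4 | P0:E(10), P1:I, P2:I | bus: BusRd
[5] P1: store L1 := 55 | P0:I, P1:M(55), P2:I | bus: BusRdX
[6] P2: load  L1 | P0:I, P1:O(55), P2:S(55) | bus: BusRd
[7] P2: store L2 := 65 | P0:I, P1:I, P2:M(65) | bus: BusRdX
[8] P1: load  L1 | P0:I, P1:O(55), P2:S(55) | bus: none
[9] P2: load  L0 | P0:S(40), P1:I, P2:S(40) | bus: BusRd
[10] P0: store L1 := 17 | P0:M(17), P1:I, P2:I | bus: BusRdX,Flush
[11] P0: store L0 := 60 | P0:M(60), P1:I, P2:I | bus: BusUpgr
[12] P1: load  L1 | P0:O(17), P1:S(17), P2:I | bus: BusRd
[13] P2: store L4 := 76 | P0:I, P1:I, P2:M(76) | bus: BusRdX

invalidations = 2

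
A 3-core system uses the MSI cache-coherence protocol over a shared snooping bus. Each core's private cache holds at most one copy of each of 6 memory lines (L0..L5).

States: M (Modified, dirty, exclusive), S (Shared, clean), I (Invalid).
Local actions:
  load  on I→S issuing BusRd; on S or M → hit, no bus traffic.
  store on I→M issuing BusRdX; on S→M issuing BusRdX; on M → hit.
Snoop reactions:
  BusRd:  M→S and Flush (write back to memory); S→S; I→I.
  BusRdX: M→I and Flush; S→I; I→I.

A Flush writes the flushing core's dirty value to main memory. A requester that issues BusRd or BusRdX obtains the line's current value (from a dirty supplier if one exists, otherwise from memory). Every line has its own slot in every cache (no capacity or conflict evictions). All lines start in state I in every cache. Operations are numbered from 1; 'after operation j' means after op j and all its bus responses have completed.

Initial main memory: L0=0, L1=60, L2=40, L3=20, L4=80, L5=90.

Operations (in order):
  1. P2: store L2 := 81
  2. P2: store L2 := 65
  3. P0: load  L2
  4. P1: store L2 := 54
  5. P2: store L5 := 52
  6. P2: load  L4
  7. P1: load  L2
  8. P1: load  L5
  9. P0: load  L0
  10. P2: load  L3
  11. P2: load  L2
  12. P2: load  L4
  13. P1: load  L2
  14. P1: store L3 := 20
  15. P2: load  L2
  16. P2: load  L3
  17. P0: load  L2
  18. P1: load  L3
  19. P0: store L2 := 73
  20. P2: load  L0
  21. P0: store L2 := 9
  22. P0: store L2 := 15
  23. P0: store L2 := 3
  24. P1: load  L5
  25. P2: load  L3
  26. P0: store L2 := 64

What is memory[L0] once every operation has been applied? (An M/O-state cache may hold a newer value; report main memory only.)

memory[L0] = 0

step 1: P2: store L2 := 81  ⟶  IIM  (L2)  txn=BusRdX  M[L2]=40
step 2: P2: store L2 := 65  ⟶  IIM  (L2)  txn=∅  M[L2]=40
step 3: P0: load  L2  ⟶  SIS  (L2)  txn=BusRd+Flush  M[L2]=65
step 4: P1: store L2 := 54  ⟶  IMI  (L2)  txn=BusRdX  M[L2]=65
step 5: P2: store L5 := 52  ⟶  IIM  (L5)  txn=BusRdX  M[L5]=90
step 6: P2: load  L4  ⟶  IIS  (L4)  txn=BusRd  M[L4]=80
step 7: P1: load  L2  ⟶  IMI  (L2)  txn=∅  M[L2]=65
step 8: P1: load  L5  ⟶  ISS  (L5)  txn=BusRd+Flush  M[L5]=52
step 9: P0: load  L0  ⟶  SII  (L0)  txn=BusRd  M[L0]=0
step 10: P2: load  L3  ⟶  IIS  (L3)  txn=BusRd  M[L3]=20
step 11: P2: load  L2  ⟶  ISS  (L2)  txn=BusRd+Flush  M[L2]=54
step 12: P2: load  L4  ⟶  IIS  (L4)  txn=∅  M[L4]=80
step 13: P1: load  L2  ⟶  ISS  (L2)  txn=∅  M[L2]=54
step 14: P1: store L3 := 20  ⟶  IMI  (L3)  txn=BusRdX  M[L3]=20
step 15: P2: load  L2  ⟶  ISS  (L2)  txn=∅  M[L2]=54
step 16: P2: load  L3  ⟶  ISS  (L3)  txn=BusRd+Flush  M[L3]=20
step 17: P0: load  L2  ⟶  SSS  (L2)  txn=BusRd  M[L2]=54
step 18: P1: load  L3  ⟶  ISS  (L3)  txn=∅  M[L3]=20
step 19: P0: store L2 := 73  ⟶  MII  (L2)  txn=BusRdX  M[L2]=54
step 20: P2: load  L0  ⟶  SIS  (L0)  txn=BusRd  M[L0]=0
step 21: P0: store L2 := 9  ⟶  MII  (L2)  txn=∅  M[L2]=54
step 22: P0: store L2 := 15  ⟶  MII  (L2)  txn=∅  M[L2]=54
step 23: P0: store L2 := 3  ⟶  MII  (L2)  txn=∅  M[L2]=54
step 24: P1: load  L5  ⟶  ISS  (L5)  txn=∅  M[L5]=52
step 25: P2: load  L3  ⟶  ISS  (L3)  txn=∅  M[L3]=20
step 26: P0: store L2 := 64  ⟶  MII  (L2)  txn=∅  M[L2]=54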